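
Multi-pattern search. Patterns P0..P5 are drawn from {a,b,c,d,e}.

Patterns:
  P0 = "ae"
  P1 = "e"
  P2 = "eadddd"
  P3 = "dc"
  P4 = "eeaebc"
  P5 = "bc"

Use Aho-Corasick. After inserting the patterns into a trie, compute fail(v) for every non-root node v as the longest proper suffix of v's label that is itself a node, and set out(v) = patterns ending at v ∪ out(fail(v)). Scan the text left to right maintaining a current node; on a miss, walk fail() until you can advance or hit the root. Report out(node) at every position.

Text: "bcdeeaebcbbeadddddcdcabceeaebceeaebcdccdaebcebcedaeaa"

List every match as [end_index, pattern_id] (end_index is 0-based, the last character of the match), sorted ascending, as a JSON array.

Construct AC machine:
Trie nodes:
  n0 'ε': a→1 b→16 d→9 e→3
  n1 'a': e→2
  n2 'ae': ·  ←P0
  n3 'e': a→4 e→11  ←P1
  n4 'ea': d→5
  n5 'ead': d→6
  n6 'eadd': d→7
  n7 'eaddd': d→8
  n8 'eadddd': ·  ←P2
  n9 'd': c→10
  n10 'dc': ·  ←P3
  n11 'ee': a→12
  n12 'eea': e→13
  n13 'eeae': b→14
  n14 'eeaeb': c→15
  n15 'eeaebc': ·  ←P4
  n16 'b': c→17
  n17 'bc': ·  ←P5

BFS fail/out derivation:
  n1('a'): parent n0 fail=0; on 'a' 0 → fail=0;  out ∅∪∅=∅
  n3('e'): parent n0 fail=0; on 'e' 0 → fail=0;  out {1}∪∅={1}
  n9('d'): parent n0 fail=0; on 'd' 0 → fail=0;  out ∅∪∅=∅
  n16('b'): parent n0 fail=0; on 'b' 0 → fail=0;  out ∅∪∅=∅
  n2('ae'): parent n1 fail=0; on 'e' 0 → fail=3;  out {0}∪{1}={0,1}
  n4('ea'): parent n3 fail=0; on 'a' 0 → fail=1;  out ∅∪∅=∅
  n10('dc'): parent n9 fail=0; on 'c' 0 → fail=0;  out {3}∪∅={3}
  n11('ee'): parent n3 fail=0; on 'e' 0 → fail=3;  out ∅∪{1}={1}
  n17('bc'): parent n16 fail=0; on 'c' 0 → fail=0;  out {5}∪∅={5}
  n5('ead'): parent n4 fail=1; on 'd' 1→0 → fail=9;  out ∅∪∅=∅
  n12('eea'): parent n11 fail=3; on 'a' 3 → fail=4;  out ∅∪∅=∅
  n6('eadd'): parent n5 fail=9; on 'd' 9→0 → fail=9;  out ∅∪∅=∅
  n13('eeae'): parent n12 fail=4; on 'e' 4→1 → fail=2;  out ∅∪{0,1}={0,1}
  n7('eaddd'): parent n6 fail=9; on 'd' 9→0 → fail=9;  out ∅∪∅=∅
  n14('eeaeb'): parent n13 fail=2; on 'b' 2→3→0 → fail=16;  out ∅∪∅=∅
  n8('eadddd'): parent n7 fail=9; on 'd' 9→0 → fail=9;  out {2}∪∅={2}
  n15('eeaebc'): parent n14 fail=16; on 'c' 16 → fail=17;  out {4}∪{5}={4,5}

Run:
[0] read 'b'  n0⇒n16
[1] read 'c'  n16⇒n17  → match P5@[0:1]
[2] read 'd'  n17⇒n9 ·f
[3] read 'e'  n9⇒n3 ·f  → match P1@[3:3]
[4] read 'e'  n3⇒n11  → match P1@[4:4]
[5] read 'a'  n11⇒n12
[6] read 'e'  n12⇒n13  → match P0@[5:6],P1@[6:6]
[7] read 'b'  n13⇒n14
[8] read 'c'  n14⇒n15  → match P4@[3:8],P5@[7:8]
[9] read 'b'  n15⇒n16 ·f
[10] read 'b'  n16⇒n16 ·f
[11] read 'e'  n16⇒n3 ·f  → match P1@[11:11]
[12] read 'a'  n3⇒n4
[13] read 'd'  n4⇒n5
[14] read 'd'  n5⇒n6
[15] read 'd'  n6⇒n7
[16] read 'd'  n7⇒n8  → match P2@[11:16]
[17] read 'd'  n8⇒n9 ·f
[18] read 'c'  n9⇒n10  → match P3@[17:18]
[19] read 'd'  n10⇒n9 ·f
[20] read 'c'  n9⇒n10  → match P3@[19:20]
[21] read 'a'  n10⇒n1 ·f
[22] read 'b'  n1⇒n16 ·f
[23] read 'c'  n16⇒n17  → match P5@[22:23]
[24] read 'e'  n17⇒n3 ·f  → match P1@[24:24]
[25] read 'e'  n3⇒n11  → match P1@[25:25]
[26] read 'a'  n11⇒n12
[27] read 'e'  n12⇒n13  → match P0@[26:27],P1@[27:27]
[28] read 'b'  n13⇒n14
[29] read 'c'  n14⇒n15  → match P4@[24:29],P5@[28:29]
[30] read 'e'  n15⇒n3 ·f  → match P1@[30:30]
[31] read 'e'  n3⇒n11  → match P1@[31:31]
[32] read 'a'  n11⇒n12
[33] read 'e'  n12⇒n13  → match P0@[32:33],P1@[33:33]
[34] read 'b'  n13⇒n14
[35] read 'c'  n14⇒n15  → match P4@[30:35],P5@[34:35]
[36] read 'd'  n15⇒n9 ·f
[37] read 'c'  n9⇒n10  → match P3@[36:37]
[38] read 'c'  n10⇒n0 ·f
[39] read 'd'  n0⇒n9
[40] read 'a'  n9⇒n1 ·f
[41] read 'e'  n1⇒n2  → match P0@[40:41],P1@[41:41]
[42] read 'b'  n2⇒n16 ·f
[43] read 'c'  n16⇒n17  → match P5@[42:43]
[44] read 'e'  n17⇒n3 ·f  → match P1@[44:44]
[45] read 'b'  n3⇒n16 ·f
[46] read 'c'  n16⇒n17  → match P5@[45:46]
[47] read 'e'  n17⇒n3 ·f  → match P1@[47:47]
[48] read 'd'  n3⇒n9 ·f
[49] read 'a'  n9⇒n1 ·f
[50] read 'e'  n1⇒n2  → match P0@[49:50],P1@[50:50]
[51] read 'a'  n2⇒n4 ·f
[52] read 'a'  n4⇒n1 ·f

Result: [[1,5],[3,1],[4,1],[6,0],[6,1],[8,4],[8,5],[11,1],[16,2],[18,3],[20,3],[23,5],[24,1],[25,1],[27,0],[27,1],[29,4],[29,5],[30,1],[31,1],[33,0],[33,1],[35,4],[35,5],[37,3],[41,0],[41,1],[43,5],[44,1],[46,5],[47,1],[50,0],[50,1]]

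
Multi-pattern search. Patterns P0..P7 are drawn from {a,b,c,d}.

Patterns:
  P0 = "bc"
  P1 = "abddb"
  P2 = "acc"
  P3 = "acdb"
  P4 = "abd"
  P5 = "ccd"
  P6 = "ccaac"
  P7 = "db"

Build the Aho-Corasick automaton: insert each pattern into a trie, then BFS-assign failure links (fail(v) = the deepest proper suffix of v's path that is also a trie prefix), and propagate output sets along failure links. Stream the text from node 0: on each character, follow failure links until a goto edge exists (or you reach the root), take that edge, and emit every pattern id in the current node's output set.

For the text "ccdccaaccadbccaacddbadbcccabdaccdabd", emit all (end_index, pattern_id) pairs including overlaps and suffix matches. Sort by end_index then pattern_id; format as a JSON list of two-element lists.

Build:
Trie (insert patterns):
  n0 'ε': a→3 b→1 c→12 d→18
  n1 'b': c→2
  n2 'bc': ·  ←P0
  n3 'a': b→4 c→8
  n4 'ab': d→5
  n5 'abd': d→6  ←P4
  n6 'abdd': b→7
  n7 'abddb': ·  ←P1
  n8 'ac': c→9 d→10
  n9 'acc': ·  ←P2
  n10 'acd': b→11
  n11 'acdb': ·  ←P3
  n12 'c': c→13
  n13 'cc': a→15 d→14
  n14 'ccd': ·  ←P5
  n15 'cca': a→16
  n16 'ccaa': c→17
  n17 'ccaac': ·  ←P6
  n18 'd': b→19
  n19 'db': ·  ←P7

BFS fail/out derivation:
  fail(1) 'b': from fail(0)=0 chase 'b': 0 ⇒ 0;  out=∅∪out(0)=∅
  fail(3) 'a': from fail(0)=0 chase 'a': 0 ⇒ 0;  out=∅∪out(0)=∅
  fail(12) 'c': from fail(0)=0 chase 'c': 0 ⇒ 0;  out=∅∪out(0)=∅
  fail(18) 'd': from fail(0)=0 chase 'd': 0 ⇒ 0;  out=∅∪out(0)=∅
  fail(2) 'bc': from fail(1)=0 chase 'c': 0 ⇒ 12;  out={0}∪out(12)={0}
  fail(4) 'ab': from fail(3)=0 chase 'b': 0 ⇒ 1;  out=∅∪out(1)=∅
  fail(8) 'ac': from fail(3)=0 chase 'c': 0 ⇒ 12;  out=∅∪out(12)=∅
  fail(13) 'cc': from fail(12)=0 chase 'c': 0 ⇒ 12;  out=∅∪out(12)=∅
  fail(19) 'db': from fail(18)=0 chase 'b': 0 ⇒ 1;  out={7}∪out(1)={7}
  fail(5) 'abd': from fail(4)=1 chase 'd': 1→0 ⇒ 18;  out={4}∪out(18)={4}
  fail(9) 'acc': from fail(8)=12 chase 'c': 12 ⇒ 13;  out={2}∪out(13)={2}
  fail(10) 'acd': from fail(8)=12 chase 'd': 12→0 ⇒ 18;  out=∅∪out(18)=∅
  fail(14) 'ccd': from fail(13)=12 chase 'd': 12→0 ⇒ 18;  out={5}∪out(18)={5}
  fail(15) 'cca': from fail(13)=12 chase 'a': 12→0 ⇒ 3;  out=∅∪out(3)=∅
  fail(6) 'abdd': from fail(5)=18 chase 'd': 18→0 ⇒ 18;  out=∅∪out(18)=∅
  fail(11) 'acdb': from fail(10)=18 chase 'b': 18 ⇒ 19;  out={3}∪out(19)={3,7}
  fail(16) 'ccaa': from fail(15)=3 chase 'a': 3→0 ⇒ 3;  out=∅∪out(3)=∅
  fail(7) 'abddb': from fail(6)=18 chase 'b': 18 ⇒ 19;  out={1}∪out(19)={1,7}
  fail(17) 'ccaac': from fail(16)=3 chase 'c': 3 ⇒ 8;  out={6}∪out(8)={6}

Scan:
i=0 'c': node 0→12
i=1 'c': node 12→13
i=2 'd': node 13→14  emit P5@[0:2]
i=3 'c': node 14→12 (via fail)
i=4 'c': node 12→13
i=5 'a': node 13→15
i=6 'a': node 15→16
i=7 'c': node 16→17  emit P6@[3:7]
i=8 'c': node 17→9 (via fail)  emit P2@[6:8]
i=9 'a': node 9→15 (via fail)
i=10 'd': node 15→18 (via fail)
i=11 'b': node 18→19  emit P7@[10:11]
i=12 'c': node 19→2 (via fail)  emit P0@[11:12]
i=13 'c': node 2→13 (via fail)
i=14 'a': node 13→15
i=15 'a': node 15→16
i=16 'c': node 16→17  emit P6@[12:16]
i=17 'd': node 17→10 (via fail)
i=18 'd': node 10→18 (via fail)
i=19 'b': node 18→19  emit P7@[18:19]
i=20 'a': node 19→3 (via fail)
i=21 'd': node 3→18 (via fail)
i=22 'b': node 18→19  emit P7@[21:22]
i=23 'c': node 19→2 (via fail)  emit P0@[22:23]
i=24 'c': node 2→13 (via fail)
i=25 'c': node 13→13 (via fail)
i=26 'a': node 13→15
i=27 'b': node 15→4 (via fail)
i=28 'd': node 4→5  emit P4@[26:28]
i=29 'a': node 5→3 (via fail)
i=30 'c': node 3→8
i=31 'c': node 8→9  emit P2@[29:31]
i=32 'd': node 9→14 (via fail)  emit P5@[30:32]
i=33 'a': node 14→3 (via fail)
i=34 'b': node 3→4
i=35 'd': node 4→5  emit P4@[33:35]

Result: [[2,5],[7,6],[8,2],[11,7],[12,0],[16,6],[19,7],[22,7],[23,0],[28,4],[31,2],[32,5],[35,4]]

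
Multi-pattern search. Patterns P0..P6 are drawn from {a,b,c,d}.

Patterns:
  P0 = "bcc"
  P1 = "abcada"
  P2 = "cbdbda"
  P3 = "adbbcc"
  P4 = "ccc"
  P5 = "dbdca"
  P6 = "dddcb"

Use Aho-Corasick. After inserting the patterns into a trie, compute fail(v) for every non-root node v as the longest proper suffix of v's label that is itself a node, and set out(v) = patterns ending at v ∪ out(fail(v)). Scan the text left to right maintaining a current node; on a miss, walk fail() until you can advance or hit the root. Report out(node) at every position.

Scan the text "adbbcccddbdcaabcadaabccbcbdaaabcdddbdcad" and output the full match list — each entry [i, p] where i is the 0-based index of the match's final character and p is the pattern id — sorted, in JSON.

Build automaton:
Trie (insert patterns):
  n0 'ε': a→4 b→1 c→10 d→23
  n1 'b': c→2
  n2 'bc': c→3
  n3 'bcc': ·  ←P0
  n4 'a': b→5 d→16
  n5 'ab': c→6
  n6 'abc': a→7
  n7 'abca': d→8
  n8 'abcad': a→9
  n9 'abcada': ·  ←P1
  n10 'c': b→11 c→21
  n11 'cb': d→12
  n12 'cbd': b→13
  n13 'cbdb': d→14
  n14 'cbdbd': a→15
  n15 'cbdbda': ·  ←P2
  n16 'ad': b→17
  n17 'adb': b→18
  n18 'adbb': c→19
  n19 'adbbc': c→20
  n20 'adbbcc': ·  ←P3
  n21 'cc': c→22
  n22 'ccc': ·  ←P4
  n23 'd': b→24 d→28
  n24 'db': d→25
  n25 'dbd': c→26
  n26 'dbdc': a→27
  n27 'dbdca': ·  ←P5
  n28 'dd': d→29
  n29 'ddd': c→30
  n30 'dddc': b→31
  n31 'dddcb': ·  ←P6

BFS fail/out derivation:
  fail(1) 'b': from fail(0)=0 chase 'b': 0 ⇒ 0;  out=∅∪out(0)=∅
  fail(4) 'a': from fail(0)=0 chase 'a': 0 ⇒ 0;  out=∅∪out(0)=∅
  fail(10) 'c': from fail(0)=0 chase 'c': 0 ⇒ 0;  out=∅∪out(0)=∅
  fail(23) 'd': from fail(0)=0 chase 'd': 0 ⇒ 0;  out=∅∪out(0)=∅
  fail(2) 'bc': from fail(1)=0 chase 'c': 0 ⇒ 10;  out=∅∪out(10)=∅
  fail(5) 'ab': from fail(4)=0 chase 'b': 0 ⇒ 1;  out=∅∪out(1)=∅
  fail(11) 'cb': from fail(10)=0 chase 'b': 0 ⇒ 1;  out=∅∪out(1)=∅
  fail(16) 'ad': from fail(4)=0 chase 'd': 0 ⇒ 23;  out=∅∪out(23)=∅
  fail(21) 'cc': from fail(10)=0 chase 'c': 0 ⇒ 10;  out=∅∪out(10)=∅
  fail(24) 'db': from fail(23)=0 chase 'b': 0 ⇒ 1;  out=∅∪out(1)=∅
  fail(28) 'dd': from fail(23)=0 chase 'd': 0 ⇒ 23;  out=∅∪out(23)=∅
  fail(3) 'bcc': from fail(2)=10 chase 'c': 10 ⇒ 21;  out={0}∪out(21)={0}
  fail(6) 'abc': from fail(5)=1 chase 'c': 1 ⇒ 2;  out=∅∪out(2)=∅
  fail(12) 'cbd': from fail(11)=1 chase 'd': 1→0 ⇒ 23;  out=∅∪out(23)=∅
  fail(17) 'adb': from fail(16)=23 chase 'b': 23 ⇒ 24;  out=∅∪out(24)=∅
  fail(22) 'ccc': from fail(21)=10 chase 'c': 10 ⇒ 21;  out={4}∪out(21)={4}
  fail(25) 'dbd': from fail(24)=1 chase 'd': 1→0 ⇒ 23;  out=∅∪out(23)=∅
  fail(29) 'ddd': from fail(28)=23 chase 'd': 23 ⇒ 28;  out=∅∪out(28)=∅
  fail(7) 'abca': from fail(6)=2 chase 'a': 2→10→0 ⇒ 4;  out=∅∪out(4)=∅
  fail(13) 'cbdb': from fail(12)=23 chase 'b': 23 ⇒ 24;  out=∅∪out(24)=∅
  fail(18) 'adbb': from fail(17)=24 chase 'b': 24→1→0 ⇒ 1;  out=∅∪out(1)=∅
  fail(26) 'dbdc': from fail(25)=23 chase 'c': 23→0 ⇒ 10;  out=∅∪out(10)=∅
  fail(30) 'dddc': from fail(29)=28 chase 'c': 28→23→0 ⇒ 10;  out=∅∪out(10)=∅
  fail(8) 'abcad': from fail(7)=4 chase 'd': 4 ⇒ 16;  out=∅∪out(16)=∅
  fail(14) 'cbdbd': from fail(13)=24 chase 'd': 24 ⇒ 25;  out=∅∪out(25)=∅
  fail(19) 'adbbc': from fail(18)=1 chase 'c': 1 ⇒ 2;  out=∅∪out(2)=∅
  fail(27) 'dbdca': from fail(26)=10 chase 'a': 10→0 ⇒ 4;  out={5}∪out(4)={5}
  fail(31) 'dddcb': from fail(30)=10 chase 'b': 10 ⇒ 11;  out={6}∪out(11)={6}
  fail(9) 'abcada': from fail(8)=16 chase 'a': 16→23→0 ⇒ 4;  out={1}∪out(4)={1}
  fail(15) 'cbdbda': from fail(14)=25 chase 'a': 25→23→0 ⇒ 4;  out={2}∪out(4)={2}
  fail(20) 'adbbcc': from fail(19)=2 chase 'c': 2 ⇒ 3;  out={3}∪out(3)={0,3}

Scan:
i=0 'a': node 0→4
i=1 'd': node 4→16
i=2 'b': node 16→17
i=3 'b': node 17→18
i=4 'c': node 18→19
i=5 'c': node 19→20  emit P0@[3:5],P3@[0:5]
i=6 'c': node 20→22 (fail-walked)  emit P4@[4:6]
i=7 'd': node 22→23 (fail-walked)
i=8 'd': node 23→28
i=9 'b': node 28→24 (fail-walked)
i=10 'd': node 24→25
i=11 'c': node 25→26
i=12 'a': node 26→27  emit P5@[8:12]
i=13 'a': node 27→4 (fail-walked)
i=14 'b': node 4→5
i=15 'c': node 5→6
i=16 'a': node 6→7
i=17 'd': node 7→8
i=18 'a': node 8→9  emit P1@[13:18]
i=19 'a': node 9→4 (fail-walked)
i=20 'b': node 4→5
i=21 'c': node 5→6
i=22 'c': node 6→3 (fail-walked)  emit P0@[20:22]
i=23 'b': node 3→11 (fail-walked)
i=24 'c': node 11→2 (fail-walked)
i=25 'b': node 2→11 (fail-walked)
i=26 'd': node 11→12
i=27 'a': node 12→4 (fail-walked)
i=28 'a': node 4→4 (fail-walked)
i=29 'a': node 4→4 (fail-walked)
i=30 'b': node 4→5
i=31 'c': node 5→6
i=32 'd': node 6→23 (fail-walked)
i=33 'd': node 23→28
i=34 'd': node 28→29
i=35 'b': node 29→24 (fail-walked)
i=36 'd': node 24→25
i=37 'c': node 25→26
i=38 'a': node 26→27  emit P5@[34:38]
i=39 'd': node 27→16 (fail-walked)

Result: [[5,0],[5,3],[6,4],[12,5],[18,1],[22,0],[38,5]]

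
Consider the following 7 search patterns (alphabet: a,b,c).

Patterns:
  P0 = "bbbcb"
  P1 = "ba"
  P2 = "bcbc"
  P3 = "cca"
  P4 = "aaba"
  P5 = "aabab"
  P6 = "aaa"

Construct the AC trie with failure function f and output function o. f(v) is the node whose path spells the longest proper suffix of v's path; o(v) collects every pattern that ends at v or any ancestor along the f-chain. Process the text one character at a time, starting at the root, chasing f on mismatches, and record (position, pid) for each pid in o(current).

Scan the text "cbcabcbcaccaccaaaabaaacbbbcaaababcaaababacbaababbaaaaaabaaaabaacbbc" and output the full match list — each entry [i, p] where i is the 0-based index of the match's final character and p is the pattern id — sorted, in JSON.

Build automaton:
Trie nodes:
  n0 'ε': a→13 b→1 c→10
  n1 'b': a→6 b→2 c→7
  n2 'bb': b→3
  n3 'bbb': c→4
  n4 'bbbc': b→5
  n5 'bbbcb': ·  ←P0
  n6 'ba': ·  ←P1
  n7 'bc': b→8
  n8 'bcb': c→9
  n9 'bcbc': ·  ←P2
  n10 'c': c→11
  n11 'cc': a→12
  n12 'cca': ·  ←P3
  n13 'a': a→14
  n14 'aa': a→18 b→15
  n15 'aab': a→16
  n16 'aaba': b→17  ←P4
  n17 'aabab': ·  ←P5
  n18 'aaa': ·  ←P6

BFS fail/out derivation:
  n1('b'): parent n0 fail=0; on 'b' 0 → fail=0;  out ∅∪∅=∅
  n10('c'): parent n0 fail=0; on 'c' 0 → fail=0;  out ∅∪∅=∅
  n13('a'): parent n0 fail=0; on 'a' 0 → fail=0;  out ∅∪∅=∅
  n2('bb'): parent n1 fail=0; on 'b' 0 → fail=1;  out ∅∪∅=∅
  n6('ba'): parent n1 fail=0; on 'a' 0 → fail=13;  out {1}∪∅={1}
  n7('bc'): parent n1 fail=0; on 'c' 0 → fail=10;  out ∅∪∅=∅
  n11('cc'): parent n10 fail=0; on 'c' 0 → fail=10;  out ∅∪∅=∅
  n14('aa'): parent n13 fail=0; on 'a' 0 → fail=13;  out ∅∪∅=∅
  n3('bbb'): parent n2 fail=1; on 'b' 1 → fail=2;  out ∅∪∅=∅
  n8('bcb'): parent n7 fail=10; on 'b' 10→0 → fail=1;  out ∅∪∅=∅
  n12('cca'): parent n11 fail=10; on 'a' 10→0 → fail=13;  out {3}∪∅={3}
  n15('aab'): parent n14 fail=13; on 'b' 13→0 → fail=1;  out ∅∪∅=∅
  n18('aaa'): parent n14 fail=13; on 'a' 13 → fail=14;  out {6}∪∅={6}
  n4('bbbc'): parent n3 fail=2; on 'c' 2→1 → fail=7;  out ∅∪∅=∅
  n9('bcbc'): parent n8 fail=1; on 'c' 1 → fail=7;  out {2}∪∅={2}
  n16('aaba'): parent n15 fail=1; on 'a' 1 → fail=6;  out {4}∪{1}={1,4}
  n5('bbbcb'): parent n4 fail=7; on 'b' 7 → fail=8;  out {0}∪∅={0}
  n17('aabab'): parent n16 fail=6; on 'b' 6→13→0 → fail=1;  out {5}∪∅={5}

Text stream:
i=0 'c': node 0→10
i=1 'b': node 10→1 (fail-walked)
i=2 'c': node 1→7
i=3 'a': node 7→13 (fail-walked)
i=4 'b': node 13→1 (fail-walked)
i=5 'c': node 1→7
i=6 'b': node 7→8
i=7 'c': node 8→9  ** P2@[4:7]
i=8 'a': node 9→13 (fail-walked)
i=9 'c': node 13→10 (fail-walked)
i=10 'c': node 10→11
i=11 'a': node 11→12  ** P3@[9:11]
i=12 'c': node 12→10 (fail-walked)
i=13 'c': node 10→11
i=14 'a': node 11→12  ** P3@[12:14]
i=15 'a': node 12→14 (fail-walked)
i=16 'a': node 14→18  ** P6@[14:16]
i=17 'a': node 18→18 (fail-walked)  ** P6@[15:17]
i=18 'b': node 18→15 (fail-walked)
i=19 'a': node 15→16  ** P1@[18:19],P4@[16:19]
i=20 'a': node 16→14 (fail-walked)
i=21 'a': node 14→18  ** P6@[19:21]
i=22 'c': node 18→10 (fail-walked)
i=23 'b': node 10→1 (fail-walked)
i=24 'b': node 1→2
i=25 'b': node 2→3
i=26 'c': node 3→4
i=27 'a': node 4→13 (fail-walked)
i=28 'a': node 13→14
i=29 'a': node 14→18  ** P6@[27:29]
i=30 'b': node 18→15 (fail-walked)
i=31 'a': node 15→16  ** P1@[30:31],P4@[28:31]
i=32 'b': node 16→17  ** P5@[28:32]
i=33 'c': node 17→7 (fail-walked)
i=34 'a': node 7→13 (fail-walked)
i=35 'a': node 13→14
i=36 'a': node 14→18  ** P6@[34:36]
i=37 'b': node 18→15 (fail-walked)
i=38 'a': node 15→16  ** P1@[37:38],P4@[35:38]
i=39 'b': node 16→17  ** P5@[35:39]
i=40 'a': node 17→6 (fail-walked)  ** P1@[39:40]
i=41 'c': node 6→10 (fail-walked)
i=42 'b': node 10→1 (fail-walked)
i=43 'a': node 1→6  ** P1@[42:43]
i=44 'a': node 6→14 (fail-walked)
i=45 'b': node 14→15
i=46 'a': node 15→16  ** P1@[45:46],P4@[43:46]
i=47 'b': node 16→17  ** P5@[43:47]
i=48 'b': node 17→2 (fail-walked)
i=49 'a': node 2→6 (fail-walked)  ** P1@[48:49]
i=50 'a': node 6→14 (fail-walked)
i=51 'a': node 14→18  ** P6@[49:51]
i=52 'a': node 18→18 (fail-walked)  ** P6@[50:52]
i=53 'a': node 18→18 (fail-walked)  ** P6@[51:53]
i=54 'a': node 18→18 (fail-walked)  ** P6@[52:54]
i=55 'b': node 18→15 (fail-walked)
i=56 'a': node 15→16  ** P1@[55:56],P4@[53:56]
i=57 'a': node 16→14 (fail-walked)
i=58 'a': node 14→18  ** P6@[56:58]
i=59 'a': node 18→18 (fail-walked)  ** P6@[57:59]
i=60 'b': node 18→15 (fail-walked)
i=61 'a': node 15→16  ** P1@[60:61],P4@[58:61]
i=62 'a': node 16→14 (fail-walked)
i=63 'c': node 14→10 (fail-walked)
i=64 'b': node 10→1 (fail-walked)
i=65 'b': node 1→2
i=66 'c': node 2→7 (fail-walked)

All matches (sorted): [[7,2],[11,3],[14,3],[16,6],[17,6],[19,1],[19,4],[21,6],[29,6],[31,1],[31,4],[32,5],[36,6],[38,1],[38,4],[39,5],[40,1],[43,1],[46,1],[46,4],[47,5],[49,1],[51,6],[52,6],[53,6],[54,6],[56,1],[56,4],[58,6],[59,6],[61,1],[61,4]]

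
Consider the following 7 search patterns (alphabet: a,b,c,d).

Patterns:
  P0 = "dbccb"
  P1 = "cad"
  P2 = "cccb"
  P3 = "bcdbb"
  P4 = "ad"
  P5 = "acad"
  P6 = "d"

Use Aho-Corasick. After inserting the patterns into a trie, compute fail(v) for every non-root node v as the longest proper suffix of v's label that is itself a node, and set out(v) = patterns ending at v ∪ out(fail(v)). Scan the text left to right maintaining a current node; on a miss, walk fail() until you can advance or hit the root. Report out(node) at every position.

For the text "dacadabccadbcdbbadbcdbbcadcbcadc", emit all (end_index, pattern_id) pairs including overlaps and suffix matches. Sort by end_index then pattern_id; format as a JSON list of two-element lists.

Build:
Trie nodes:
  n0 'ε': a→17 b→12 c→6 d→1
  n1 'd': b→2  ←P6
  n2 'db': c→3
  n3 'dbc': c→4
  n4 'dbcc': b→5
  n5 'dbccb': ·  ←P0
  n6 'c': a→7 c→9
  n7 'ca': d→8
  n8 'cad': ·  ←P1
  n9 'cc': c→10
  n10 'ccc': b→11
  n11 'cccb': ·  ←P2
  n12 'b': c→13
  n13 'bc': d→14
  n14 'bcd': b→15
  n15 'bcdb': b→16
  n16 'bcdbb': ·  ←P3
  n17 'a': c→19 d→18
  n18 'ad': ·  ←P4
  n19 'ac': a→20
  n20 'aca': d→21
  n21 'acad': ·  ←P5

BFS fail/out derivation:
  n1('d'): parent n0 fail=0; on 'd' 0 → fail=0;  out {6}∪∅={6}
  n6('c'): parent n0 fail=0; on 'c' 0 → fail=0;  out ∅∪∅=∅
  n12('b'): parent n0 fail=0; on 'b' 0 → fail=0;  out ∅∪∅=∅
  n17('a'): parent n0 fail=0; on 'a' 0 → fail=0;  out ∅∪∅=∅
  n2('db'): parent n1 fail=0; on 'b' 0 → fail=12;  out ∅∪∅=∅
  n7('ca'): parent n6 fail=0; on 'a' 0 → fail=17;  out ∅∪∅=∅
  n9('cc'): parent n6 fail=0; on 'c' 0 → fail=6;  out ∅∪∅=∅
  n13('bc'): parent n12 fail=0; on 'c' 0 → fail=6;  out ∅∪∅=∅
  n18('ad'): parent n17 fail=0; on 'd' 0 → fail=1;  out {4}∪{6}={4,6}
  n19('ac'): parent n17 fail=0; on 'c' 0 → fail=6;  out ∅∪∅=∅
  n3('dbc'): parent n2 fail=12; on 'c' 12 → fail=13;  out ∅∪∅=∅
  n8('cad'): parent n7 fail=17; on 'd' 17 → fail=18;  out {1}∪{4,6}={1,4,6}
  n10('ccc'): parent n9 fail=6; on 'c' 6 → fail=9;  out ∅∪∅=∅
  n14('bcd'): parent n13 fail=6; on 'd' 6→0 → fail=1;  out ∅∪{6}={6}
  n20('aca'): parent n19 fail=6; on 'a' 6 → fail=7;  out ∅∪∅=∅
  n4('dbcc'): parent n3 fail=13; on 'c' 13→6 → fail=9;  out ∅∪∅=∅
  n11('cccb'): parent n10 fail=9; on 'b' 9→6→0 → fail=12;  out {2}∪∅={2}
  n15('bcdb'): parent n14 fail=1; on 'b' 1 → fail=2;  out ∅∪∅=∅
  n21('acad'): parent n20 fail=7; on 'd' 7 → fail=8;  out {5}∪{1,4,6}={1,4,5,6}
  n5('dbccb'): parent n4 fail=9; on 'b' 9→6→0 → fail=12;  out {0}∪∅={0}
  n16('bcdbb'): parent n15 fail=2; on 'b' 2→12→0 → fail=12;  out {3}∪∅={3}

Text stream:
pos 0 'd': at 1  ** P6@[0:0]
pos 1 'a': at 17 (via fail)
pos 2 'c': at 19
pos 3 'a': at 20
pos 4 'd': at 21  ** P1@[2:4],P4@[3:4],P5@[1:4],P6@[4:4]
pos 5 'a': at 17 (via fail)
pos 6 'b': at 12 (via fail)
pos 7 'c': at 13
pos 8 'c': at 9 (via fail)
pos 9 'a': at 7 (via fail)
pos 10 'd': at 8  ** P1@[8:10],P4@[9:10],P6@[10:10]
pos 11 'b': at 2 (via fail)
pos 12 'c': at 3
pos 13 'd': at 14 (via fail)  ** P6@[13:13]
pos 14 'b': at 15
pos 15 'b': at 16  ** P3@[11:15]
pos 16 'a': at 17 (via fail)
pos 17 'd': at 18  ** P4@[16:17],P6@[17:17]
pos 18 'b': at 2 (via fail)
pos 19 'c': at 3
pos 20 'd': at 14 (via fail)  ** P6@[20:20]
pos 21 'b': at 15
pos 22 'b': at 16  ** P3@[18:22]
pos 23 'c': at 13 (via fail)
pos 24 'a': at 7 (via fail)
pos 25 'd': at 8  ** P1@[23:25],P4@[24:25],P6@[25:25]
pos 26 'c': at 6 (via fail)
pos 27 'b': at 12 (via fail)
pos 28 'c': at 13
pos 29 'a': at 7 (via fail)
pos 30 'd': at 8  ** P1@[28:30],P4@[29:30],P6@[30:30]
pos 31 'c': at 6 (via fail)

Result: [[0,6],[4,1],[4,4],[4,5],[4,6],[10,1],[10,4],[10,6],[13,6],[15,3],[17,4],[17,6],[20,6],[22,3],[25,1],[25,4],[25,6],[30,1],[30,4],[30,6]]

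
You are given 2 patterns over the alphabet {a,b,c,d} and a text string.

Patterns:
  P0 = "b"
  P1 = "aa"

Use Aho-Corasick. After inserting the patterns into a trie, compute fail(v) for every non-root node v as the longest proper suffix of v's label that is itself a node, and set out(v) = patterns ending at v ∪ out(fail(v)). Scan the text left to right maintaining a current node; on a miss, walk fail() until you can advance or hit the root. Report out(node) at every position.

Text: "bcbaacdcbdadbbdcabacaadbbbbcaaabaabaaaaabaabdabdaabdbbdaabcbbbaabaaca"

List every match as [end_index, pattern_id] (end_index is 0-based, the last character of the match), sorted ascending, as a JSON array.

Build:
Trie nodes:
  0='ε' goto a→2 b→1
  1='b' goto ·  ←P0
  2='a' goto a→3
  3='aa' goto ·  ←P1

BFS fail/out derivation:
  fail(1) 'b': from fail(0)=0 chase 'b': 0 ⇒ 0;  out={0}∪out(0)={0}
  fail(2) 'a': from fail(0)=0 chase 'a': 0 ⇒ 0;  out=∅∪out(0)=∅
  fail(3) 'aa': from fail(2)=0 chase 'a': 0 ⇒ 2;  out={1}∪out(2)={1}

Scan:
i=0 'b': node 0→1  emit P0@[0:0]
i=1 'c': node 1→0 (via fail)
i=2 'b': node 0→1  emit P0@[2:2]
i=3 'a': node 1→2 (via fail)
i=4 'a': node 2→3  emit P1@[3:4]
i=5 'c': node 3→0 (via fail)
i=6 'd': node 0→0
i=7 'c': node 0→0
i=8 'b': node 0→1  emit P0@[8:8]
i=9 'd': node 1→0 (via fail)
i=10 'a': node 0→2
i=11 'd': node 2→0 (via fail)
i=12 'b': node 0→1  emit P0@[12:12]
i=13 'b': node 1→1 (via fail)  emit P0@[13:13]
i=14 'd': node 1→0 (via fail)
i=15 'c': node 0→0
i=16 'a': node 0→2
i=17 'b': node 2→1 (via fail)  emit P0@[17:17]
i=18 'a': node 1→2 (via fail)
i=19 'c': node 2→0 (via fail)
i=20 'a': node 0→2
i=21 'a': node 2→3  emit P1@[20:21]
i=22 'd': node 3→0 (via fail)
i=23 'b': node 0→1  emit P0@[23:23]
i=24 'b': node 1→1 (via fail)  emit P0@[24:24]
i=25 'b': node 1→1 (via fail)  emit P0@[25:25]
i=26 'b': node 1→1 (via fail)  emit P0@[26:26]
i=27 'c': node 1→0 (via fail)
i=28 'a': node 0→2
i=29 'a': node 2→3  emit P1@[28:29]
i=30 'a': node 3→3 (via fail)  emit P1@[29:30]
i=31 'b': node 3→1 (via fail)  emit P0@[31:31]
i=32 'a': node 1→2 (via fail)
i=33 'a': node 2→3  emit P1@[32:33]
i=34 'b': node 3→1 (via fail)  emit P0@[34:34]
i=35 'a': node 1→2 (via fail)
i=36 'a': node 2→3  emit P1@[35:36]
i=37 'a': node 3→3 (via fail)  emit P1@[36:37]
i=38 'a': node 3→3 (via fail)  emit P1@[37:38]
i=39 'a': node 3→3 (via fail)  emit P1@[38:39]
i=40 'b': node 3→1 (via fail)  emit P0@[40:40]
i=41 'a': node 1→2 (via fail)
i=42 'a': node 2→3  emit P1@[41:42]
i=43 'b': node 3→1 (via fail)  emit P0@[43:43]
i=44 'd': node 1→0 (via fail)
i=45 'a': node 0→2
i=46 'b': node 2→1 (via fail)  emit P0@[46:46]
i=47 'd': node 1→0 (via fail)
i=48 'a': node 0→2
i=49 'a': node 2→3  emit P1@[48:49]
i=50 'b': node 3→1 (via fail)  emit P0@[50:50]
i=51 'd': node 1→0 (via fail)
i=52 'b': node 0→1  emit P0@[52:52]
i=53 'b': node 1→1 (via fail)  emit P0@[53:53]
i=54 'd': node 1→0 (via fail)
i=55 'a': node 0→2
i=56 'a': node 2→3  emit P1@[55:56]
i=57 'b': node 3→1 (via fail)  emit P0@[57:57]
i=58 'c': node 1→0 (via fail)
i=59 'b': node 0→1  emit P0@[59:59]
i=60 'b': node 1→1 (via fail)  emit P0@[60:60]
i=61 'b': node 1→1 (via fail)  emit P0@[61:61]
i=62 'a': node 1→2 (via fail)
i=63 'a': node 2→3  emit P1@[62:63]
i=64 'b': node 3→1 (via fail)  emit P0@[64:64]
i=65 'a': node 1→2 (via fail)
i=66 'a': node 2→3  emit P1@[65:66]
i=67 'c': node 3→0 (via fail)
i=68 'a': node 0→2

All matches (sorted): [[0,0],[2,0],[4,1],[8,0],[12,0],[13,0],[17,0],[21,1],[23,0],[24,0],[25,0],[26,0],[29,1],[30,1],[31,0],[33,1],[34,0],[36,1],[37,1],[38,1],[39,1],[40,0],[42,1],[43,0],[46,0],[49,1],[50,0],[52,0],[53,0],[56,1],[57,0],[59,0],[60,0],[61,0],[63,1],[64,0],[66,1]]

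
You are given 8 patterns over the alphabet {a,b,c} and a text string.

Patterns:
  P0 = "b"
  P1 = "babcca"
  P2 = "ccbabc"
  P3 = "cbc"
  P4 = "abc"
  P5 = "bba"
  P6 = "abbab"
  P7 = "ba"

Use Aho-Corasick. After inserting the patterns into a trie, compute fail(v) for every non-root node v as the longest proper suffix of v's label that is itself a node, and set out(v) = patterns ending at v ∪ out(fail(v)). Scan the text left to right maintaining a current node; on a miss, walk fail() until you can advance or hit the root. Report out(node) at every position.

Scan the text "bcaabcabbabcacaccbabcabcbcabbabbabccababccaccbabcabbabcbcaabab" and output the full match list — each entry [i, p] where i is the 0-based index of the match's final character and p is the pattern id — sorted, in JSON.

Construct AC machine:
Trie nodes:
  0='ε' goto a→15 b→1 c→7
  1='b' goto a→2 b→18  [P0 ends]
  2='ba' goto b→3  [P7 ends]
  3='bab' goto c→4
  4='babc' goto c→5
  5='babcc' goto a→6
  6='babcca' goto ·  [P1 ends]
  7='c' goto b→13 c→8
  8='cc' goto b→9
  9='ccb' goto a→10
  10='ccba' goto b→11
  11='ccbab' goto c→12
  12='ccbabc' goto ·  [P2 ends]
  13='cb' goto c→14
  14='cbc' goto ·  [P3 ends]
  15='a' goto b→16
  16='ab' goto b→20 c→17
  17='abc' goto ·  [P4 ends]
  18='bb' goto a→19
  19='bba' goto ·  [P5 ends]
  20='abb' goto a→21
  21='abba' goto b→22
  22='abbab' goto ·  [P6 ends]

Failure links (BFS by depth):
  fail(1) 'b': from fail(0)=0 chase 'b': 0 ⇒ 0;  out={0}∪out(0)={0}
  fail(7) 'c': from fail(0)=0 chase 'c': 0 ⇒ 0;  out=∅∪out(0)=∅
  fail(15) 'a': from fail(0)=0 chase 'a': 0 ⇒ 0;  out=∅∪out(0)=∅
  fail(2) 'ba': from fail(1)=0 chase 'a': 0 ⇒ 15;  out={7}∪out(15)={7}
  fail(8) 'cc': from fail(7)=0 chase 'c': 0 ⇒ 7;  out=∅∪out(7)=∅
  fail(13) 'cb': from fail(7)=0 chase 'b': 0 ⇒ 1;  out=∅∪out(1)={0}
  fail(16) 'ab': from fail(15)=0 chase 'b': 0 ⇒ 1;  out=∅∪out(1)={0}
  fail(18) 'bb': from fail(1)=0 chase 'b': 0 ⇒ 1;  out=∅∪out(1)={0}
  fail(3) 'bab': from fail(2)=15 chase 'b': 15 ⇒ 16;  out=∅∪out(16)={0}
  fail(9) 'ccb': from fail(8)=7 chase 'b': 7 ⇒ 13;  out=∅∪out(13)={0}
  fail(14) 'cbc': from fail(13)=1 chase 'c': 1→0 ⇒ 7;  out={3}∪out(7)={3}
  fail(17) 'abc': from fail(16)=1 chase 'c': 1→0 ⇒ 7;  out={4}∪out(7)={4}
  fail(19) 'bba': from fail(18)=1 chase 'a': 1 ⇒ 2;  out={5}∪out(2)={5,7}
  fail(20) 'abb': from fail(16)=1 chase 'b': 1 ⇒ 18;  out=∅∪out(18)={0}
  fail(4) 'babc': from fail(3)=16 chase 'c': 16 ⇒ 17;  out=∅∪out(17)={4}
  fail(10) 'ccba': from fail(9)=13 chase 'a': 13→1 ⇒ 2;  out=∅∪out(2)={7}
  fail(21) 'abba': from fail(20)=18 chase 'a': 18 ⇒ 19;  out=∅∪out(19)={5,7}
  fail(5) 'babcc': from fail(4)=17 chase 'c': 17→7 ⇒ 8;  out=∅∪out(8)=∅
  fail(11) 'ccbab': from fail(10)=2 chase 'b': 2 ⇒ 3;  out=∅∪out(3)={0}
  fail(22) 'abbab': from fail(21)=19 chase 'b': 19→2 ⇒ 3;  out={6}∪out(3)={0,6}
  fail(6) 'babcca': from fail(5)=8 chase 'a': 8→7→0 ⇒ 15;  out={1}∪out(15)={1}
  fail(12) 'ccbabc': from fail(11)=3 chase 'c': 3 ⇒ 4;  out={2}∪out(4)={2,4}

Run:
pos 0 'b': at 1  ** P0@[0:0]
pos 1 'c': at 7 ·f
pos 2 'a': at 15 ·f
pos 3 'a': at 15 ·f
pos 4 'b': at 16  ** P0@[4:4]
pos 5 'c': at 17  ** P4@[3:5]
pos 6 'a': at 15 ·f
pos 7 'b': at 16  ** P0@[7:7]
pos 8 'b': at 20  ** P0@[8:8]
pos 9 'a': at 21  ** P5@[7:9],P7@[8:9]
pos 10 'b': at 22  ** P0@[10:10],P6@[6:10]
pos 11 'c': at 4 ·f  ** P4@[9:11]
pos 12 'a': at 15 ·f
pos 13 'c': at 7 ·f
pos 14 'a': at 15 ·f
pos 15 'c': at 7 ·f
pos 16 'c': at 8
pos 17 'b': at 9  ** P0@[17:17]
pos 18 'a': at 10  ** P7@[17:18]
pos 19 'b': at 11  ** P0@[19:19]
pos 20 'c': at 12  ** P2@[15:20],P4@[18:20]
pos 21 'a': at 15 ·f
pos 22 'b': at 16  ** P0@[22:22]
pos 23 'c': at 17  ** P4@[21:23]
pos 24 'b': at 13 ·f  ** P0@[24:24]
pos 25 'c': at 14  ** P3@[23:25]
pos 26 'a': at 15 ·f
pos 27 'b': at 16  ** P0@[27:27]
pos 28 'b': at 20  ** P0@[28:28]
pos 29 'a': at 21  ** P5@[27:29],P7@[28:29]
pos 30 'b': at 22  ** P0@[30:30],P6@[26:30]
pos 31 'b': at 20 ·f  ** P0@[31:31]
pos 32 'a': at 21  ** P5@[30:32],P7@[31:32]
pos 33 'b': at 22  ** P0@[33:33],P6@[29:33]
pos 34 'c': at 4 ·f  ** P4@[32:34]
pos 35 'c': at 5
pos 36 'a': at 6  ** P1@[31:36]
pos 37 'b': at 16 ·f  ** P0@[37:37]
pos 38 'a': at 2 ·f  ** P7@[37:38]
pos 39 'b': at 3  ** P0@[39:39]
pos 40 'c': at 4  ** P4@[38:40]
pos 41 'c': at 5
pos 42 'a': at 6  ** P1@[37:42]
pos 43 'c': at 7 ·f
pos 44 'c': at 8
pos 45 'b': at 9  ** P0@[45:45]
pos 46 'a': at 10  ** P7@[45:46]
pos 47 'b': at 11  ** P0@[47:47]
pos 48 'c': at 12  ** P2@[43:48],P4@[46:48]
pos 49 'a': at 15 ·f
pos 50 'b': at 16  ** P0@[50:50]
pos 51 'b': at 20  ** P0@[51:51]
pos 52 'a': at 21  ** P5@[50:52],P7@[51:52]
pos 53 'b': at 22  ** P0@[53:53],P6@[49:53]
pos 54 'c': at 4 ·f  ** P4@[52:54]
pos 55 'b': at 13 ·f  ** P0@[55:55]
pos 56 'c': at 14  ** P3@[54:56]
pos 57 'a': at 15 ·f
pos 58 'a': at 15 ·f
pos 59 'b': at 16  ** P0@[59:59]
pos 60 'a': at 2 ·f  ** P7@[59:60]
pos 61 'b': at 3  ** P0@[61:61]

All matches (sorted): [[0,0],[4,0],[5,4],[7,0],[8,0],[9,5],[9,7],[10,0],[10,6],[11,4],[17,0],[18,7],[19,0],[20,2],[20,4],[22,0],[23,4],[24,0],[25,3],[27,0],[28,0],[29,5],[29,7],[30,0],[30,6],[31,0],[32,5],[32,7],[33,0],[33,6],[34,4],[36,1],[37,0],[38,7],[39,0],[40,4],[42,1],[45,0],[46,7],[47,0],[48,2],[48,4],[50,0],[51,0],[52,5],[52,7],[53,0],[53,6],[54,4],[55,0],[56,3],[59,0],[60,7],[61,0]]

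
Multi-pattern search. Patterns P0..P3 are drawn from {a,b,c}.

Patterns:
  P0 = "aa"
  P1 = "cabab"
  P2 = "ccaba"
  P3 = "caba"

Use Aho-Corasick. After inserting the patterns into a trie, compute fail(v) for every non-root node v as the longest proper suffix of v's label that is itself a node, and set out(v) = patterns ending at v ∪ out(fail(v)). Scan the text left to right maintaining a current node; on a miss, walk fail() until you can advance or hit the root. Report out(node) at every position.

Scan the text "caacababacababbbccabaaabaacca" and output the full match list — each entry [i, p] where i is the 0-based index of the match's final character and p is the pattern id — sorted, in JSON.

Construct AC machine:
Trie (insert patterns):
  n0 'ε': a→1 c→3
  n1 'a': a→2
  n2 'aa': ·  [P0 ends]
  n3 'c': a→4 c→8
  n4 'ca': b→5
  n5 'cab': a→6
  n6 'caba': b→7  [P3 ends]
  n7 'cabab': ·  [P1 ends]
  n8 'cc': a→9
  n9 'cca': b→10
  n10 'ccab': a→11
  n11 'ccaba': ·  [P2 ends]

BFS fail/out derivation:
  fail(1) 'a': from fail(0)=0 chase 'a': 0 ⇒ 0;  out=∅∪out(0)=∅
  fail(3) 'c': from fail(0)=0 chase 'c': 0 ⇒ 0;  out=∅∪out(0)=∅
  fail(2) 'aa': from fail(1)=0 chase 'a': 0 ⇒ 1;  out={0}∪out(1)={0}
  fail(4) 'ca': from fail(3)=0 chase 'a': 0 ⇒ 1;  out=∅∪out(1)=∅
  fail(8) 'cc': from fail(3)=0 chase 'c': 0 ⇒ 3;  out=∅∪out(3)=∅
  fail(5) 'cab': from fail(4)=1 chase 'b': 1→0 ⇒ 0;  out=∅∪out(0)=∅
  fail(9) 'cca': from fail(8)=3 chase 'a': 3 ⇒ 4;  out=∅∪out(4)=∅
  fail(6) 'caba': from fail(5)=0 chase 'a': 0 ⇒ 1;  out={3}∪out(1)={3}
  fail(10) 'ccab': from fail(9)=4 chase 'b': 4 ⇒ 5;  out=∅∪out(5)=∅
  fail(7) 'cabab': from fail(6)=1 chase 'b': 1→0 ⇒ 0;  out={1}∪out(0)={1}
  fail(11) 'ccaba': from fail(10)=5 chase 'a': 5 ⇒ 6;  out={2}∪out(6)={2,3}

Run:
pos 0 'c': at 3
pos 1 'a': at 4
pos 2 'a': at 2 (via fail)  ** P0@[1:2]
pos 3 'c': at 3 (via fail)
pos 4 'a': at 4
pos 5 'b': at 5
pos 6 'a': at 6  ** P3@[3:6]
pos 7 'b': at 7  ** P1@[3:7]
pos 8 'a': at 1 (via fail)
pos 9 'c': at 3 (via fail)
pos 10 'a': at 4
pos 11 'b': at 5
pos 12 'a': at 6  ** P3@[9:12]
pos 13 'b': at 7  ** P1@[9:13]
pos 14 'b': at 0 (via fail)
pos 15 'b': at 0
pos 16 'c': at 3
pos 17 'c': at 8
pos 18 'a': at 9
pos 19 'b': at 10
pos 20 'a': at 11  ** P2@[16:20],P3@[17:20]
pos 21 'a': at 2 (via fail)  ** P0@[20:21]
pos 22 'a': at 2 (via fail)  ** P0@[21:22]
pos 23 'b': at 0 (via fail)
pos 24 'a': at 1
pos 25 'a': at 2  ** P0@[24:25]
pos 26 'c': at 3 (via fail)
pos 27 'c': at 8
pos 28 'a': at 9

All matches (sorted): [[2,0],[6,3],[7,1],[12,3],[13,1],[20,2],[20,3],[21,0],[22,0],[25,0]]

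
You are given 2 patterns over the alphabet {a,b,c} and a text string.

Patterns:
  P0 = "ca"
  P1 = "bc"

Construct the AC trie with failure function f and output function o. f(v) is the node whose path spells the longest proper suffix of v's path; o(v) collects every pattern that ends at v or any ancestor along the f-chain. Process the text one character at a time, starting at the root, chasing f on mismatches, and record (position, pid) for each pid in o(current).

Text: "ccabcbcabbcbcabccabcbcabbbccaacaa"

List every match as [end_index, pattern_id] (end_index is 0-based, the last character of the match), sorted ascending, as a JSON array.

Construct AC machine:
Trie nodes:
  0='ε' goto b→3 c→1
  1='c' goto a→2
  2='ca' goto ·  ←P0
  3='b' goto c→4
  4='bc' goto ·  ←P1

Failure links (BFS by depth):
  fail(1) 'c': from fail(0)=0 chase 'c': 0 ⇒ 0;  out=∅∪out(0)=∅
  fail(3) 'b': from fail(0)=0 chase 'b': 0 ⇒ 0;  out=∅∪out(0)=∅
  fail(2) 'ca': from fail(1)=0 chase 'a': 0 ⇒ 0;  out={0}∪out(0)={0}
  fail(4) 'bc': from fail(3)=0 chase 'c': 0 ⇒ 1;  out={1}∪out(1)={1}

Run:
pos 0 'c': at 1
pos 1 'c': at 1 ·f
pos 2 'a': at 2  ** P0@[1:2]
pos 3 'b': at 3 ·f
pos 4 'c': at 4  ** P1@[3:4]
pos 5 'b': at 3 ·f
pos 6 'c': at 4  ** P1@[5:6]
pos 7 'a': at 2 ·f  ** P0@[6:7]
pos 8 'b': at 3 ·f
pos 9 'b': at 3 ·f
pos 10 'c': at 4  ** P1@[9:10]
pos 11 'b': at 3 ·f
pos 12 'c': at 4  ** P1@[11:12]
pos 13 'a': at 2 ·f  ** P0@[12:13]
pos 14 'b': at 3 ·f
pos 15 'c': at 4  ** P1@[14:15]
pos 16 'c': at 1 ·f
pos 17 'a': at 2  ** P0@[16:17]
pos 18 'b': at 3 ·f
pos 19 'c': at 4  ** P1@[18:19]
pos 20 'b': at 3 ·f
pos 21 'c': at 4  ** P1@[20:21]
pos 22 'a': at 2 ·f  ** P0@[21:22]
pos 23 'b': at 3 ·f
pos 24 'b': at 3 ·f
pos 25 'b': at 3 ·f
pos 26 'c': at 4  ** P1@[25:26]
pos 27 'c': at 1 ·f
pos 28 'a': at 2  ** P0@[27:28]
pos 29 'a': at 0 ·f
pos 30 'c': at 1
pos 31 'a': at 2  ** P0@[30:31]
pos 32 'a': at 0 ·f

Result: [[2,0],[4,1],[6,1],[7,0],[10,1],[12,1],[13,0],[15,1],[17,0],[19,1],[21,1],[22,0],[26,1],[28,0],[31,0]]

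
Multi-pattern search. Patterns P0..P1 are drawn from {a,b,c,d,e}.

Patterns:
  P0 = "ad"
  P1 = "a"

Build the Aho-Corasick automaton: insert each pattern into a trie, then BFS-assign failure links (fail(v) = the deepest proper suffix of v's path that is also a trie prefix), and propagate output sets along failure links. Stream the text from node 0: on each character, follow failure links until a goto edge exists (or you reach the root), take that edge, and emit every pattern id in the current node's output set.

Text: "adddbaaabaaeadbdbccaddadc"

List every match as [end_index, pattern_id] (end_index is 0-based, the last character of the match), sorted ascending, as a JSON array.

Build:
Trie (insert patterns):
  0='ε' goto a→1
  1='a' goto d→2  ←P1
  2='ad' goto ·  ←P0

Failure links (BFS by depth):
  fail(1) 'a': from fail(0)=0 chase 'a': 0 ⇒ 0;  out={1}∪out(0)={1}
  fail(2) 'ad': from fail(1)=0 chase 'd': 0 ⇒ 0;  out={0}∪out(0)={0}

Run:
pos 0 'a': at 1  ** P1@[0:0]
pos 1 'd': at 2  ** P0@[0:1]
pos 2 'd': at 0 (fail-walked)
pos 3 'd': at 0
pos 4 'b': at 0
pos 5 'a': at 1  ** P1@[5:5]
pos 6 'a': at 1 (fail-walked)  ** P1@[6:6]
pos 7 'a': at 1 (fail-walked)  ** P1@[7:7]
pos 8 'b': at 0 (fail-walked)
pos 9 'a': at 1  ** P1@[9:9]
pos 10 'a': at 1 (fail-walked)  ** P1@[10:10]
pos 11 'e': at 0 (fail-walked)
pos 12 'a': at 1  ** P1@[12:12]
pos 13 'd': at 2  ** P0@[12:13]
pos 14 'b': at 0 (fail-walked)
pos 15 'd': at 0
pos 16 'b': at 0
pos 17 'c': at 0
pos 18 'c': at 0
pos 19 'a': at 1  ** P1@[19:19]
pos 20 'd': at 2  ** P0@[19:20]
pos 21 'd': at 0 (fail-walked)
pos 22 'a': at 1  ** P1@[22:22]
pos 23 'd': at 2  ** P0@[22:23]
pos 24 'c': at 0 (fail-walked)

Result: [[0,1],[1,0],[5,1],[6,1],[7,1],[9,1],[10,1],[12,1],[13,0],[19,1],[20,0],[22,1],[23,0]]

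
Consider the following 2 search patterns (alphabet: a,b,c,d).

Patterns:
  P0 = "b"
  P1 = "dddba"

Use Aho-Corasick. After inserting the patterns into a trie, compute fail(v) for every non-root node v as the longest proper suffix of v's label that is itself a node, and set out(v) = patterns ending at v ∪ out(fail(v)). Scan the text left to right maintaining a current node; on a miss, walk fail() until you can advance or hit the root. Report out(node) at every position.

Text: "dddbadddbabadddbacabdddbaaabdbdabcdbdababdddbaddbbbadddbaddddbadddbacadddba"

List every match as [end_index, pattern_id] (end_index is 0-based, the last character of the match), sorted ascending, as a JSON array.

Construct AC machine:
Trie (insert patterns):
  0='ε' goto b→1 d→2
  1='b' goto ·  ←P0
  2='d' goto d→3
  3='dd' goto d→4
  4='ddd' goto b→5
  5='dddb' goto a→6
  6='dddba' goto ·  ←P1

BFS fail/out derivation:
  fail(1) 'b': from fail(0)=0 chase 'b': 0 ⇒ 0;  out={0}∪out(0)={0}
  fail(2) 'd': from fail(0)=0 chase 'd': 0 ⇒ 0;  out=∅∪out(0)=∅
  fail(3) 'dd': from fail(2)=0 chase 'd': 0 ⇒ 2;  out=∅∪out(2)=∅
  fail(4) 'ddd': from fail(3)=2 chase 'd': 2 ⇒ 3;  out=∅∪out(3)=∅
  fail(5) 'dddb': from fail(4)=3 chase 'b': 3→2→0 ⇒ 1;  out=∅∪out(1)={0}
  fail(6) 'dddba': from fail(5)=1 chase 'a': 1→0 ⇒ 0;  out={1}∪out(0)={1}

Scan:
i=0 'd': node 0→2
i=1 'd': node 2→3
i=2 'd': node 3→4
i=3 'b': node 4→5  → match P0@[3:3]
i=4 'a': node 5→6  → match P1@[0:4]
i=5 'd': node 6→2 ·f
i=6 'd': node 2→3
i=7 'd': node 3→4
i=8 'b': node 4→5  → match P0@[8:8]
i=9 'a': node 5→6  → match P1@[5:9]
i=10 'b': node 6→1 ·f  → match P0@[10:10]
i=11 'a': node 1→0 ·f
i=12 'd': node 0→2
i=13 'd': node 2→3
i=14 'd': node 3→4
i=15 'b': node 4→5  → match P0@[15:15]
i=16 'a': node 5→6  → match P1@[12:16]
i=17 'c': node 6→0 ·f
i=18 'a': node 0→0
i=19 'b': node 0→1  → match P0@[19:19]
i=20 'd': node 1→2 ·f
i=21 'd': node 2→3
i=22 'd': node 3→4
i=23 'b': node 4→5  → match P0@[23:23]
i=24 'a': node 5→6  → match P1@[20:24]
i=25 'a': node 6→0 ·f
i=26 'a': node 0→0
i=27 'b': node 0→1  → match P0@[27:27]
i=28 'd': node 1→2 ·f
i=29 'b': node 2→1 ·f  → match P0@[29:29]
i=30 'd': node 1→2 ·f
i=31 'a': node 2→0 ·f
i=32 'b': node 0→1  → match P0@[32:32]
i=33 'c': node 1→0 ·f
i=34 'd': node 0→2
i=35 'b': node 2→1 ·f  → match P0@[35:35]
i=36 'd': node 1→2 ·f
i=37 'a': node 2→0 ·f
i=38 'b': node 0→1  → match P0@[38:38]
i=39 'a': node 1→0 ·f
i=40 'b': node 0→1  → match P0@[40:40]
i=41 'd': node 1→2 ·f
i=42 'd': node 2→3
i=43 'd': node 3→4
i=44 'b': node 4→5  → match P0@[44:44]
i=45 'a': node 5→6  → match P1@[41:45]
i=46 'd': node 6→2 ·f
i=47 'd': node 2→3
i=48 'b': node 3→1 ·f  → match P0@[48:48]
i=49 'b': node 1→1 ·f  → match P0@[49:49]
i=50 'b': node 1→1 ·f  → match P0@[50:50]
i=51 'a': node 1→0 ·f
i=52 'd': node 0→2
i=53 'd': node 2→3
i=54 'd': node 3→4
i=55 'b': node 4→5  → match P0@[55:55]
i=56 'a': node 5→6  → match P1@[52:56]
i=57 'd': node 6→2 ·f
i=58 'd': node 2→3
i=59 'd': node 3→4
i=60 'd': node 4→4 ·f
i=61 'b': node 4→5  → match P0@[61:61]
i=62 'a': node 5→6  → match P1@[58:62]
i=63 'd': node 6→2 ·f
i=64 'd': node 2→3
i=65 'd': node 3→4
i=66 'b': node 4→5  → match P0@[66:66]
i=67 'a': node 5→6  → match P1@[63:67]
i=68 'c': node 6→0 ·f
i=69 'a': node 0→0
i=70 'd': node 0→2
i=71 'd': node 2→3
i=72 'd': node 3→4
i=73 'b': node 4→5  → match P0@[73:73]
i=74 'a': node 5→6  → match P1@[70:74]

Result: [[3,0],[4,1],[8,0],[9,1],[10,0],[15,0],[16,1],[19,0],[23,0],[24,1],[27,0],[29,0],[32,0],[35,0],[38,0],[40,0],[44,0],[45,1],[48,0],[49,0],[50,0],[55,0],[56,1],[61,0],[62,1],[66,0],[67,1],[73,0],[74,1]]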